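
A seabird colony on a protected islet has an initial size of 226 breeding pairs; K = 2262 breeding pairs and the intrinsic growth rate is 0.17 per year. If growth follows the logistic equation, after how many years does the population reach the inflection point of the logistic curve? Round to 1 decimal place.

Logistic growth is fastest at N = K/2 = 1131.
A = (K − N₀)/N₀ = 9.0088. Set K/(1 + A·e^(−rt)) = K/2 → A·e^(−rt) = 1.
e^(−0.17t) = 1/9.0088 = 0.111002, so t = ln(9.0088)/0.17 = 2.1982/0.17 = 12.931.

12.9 years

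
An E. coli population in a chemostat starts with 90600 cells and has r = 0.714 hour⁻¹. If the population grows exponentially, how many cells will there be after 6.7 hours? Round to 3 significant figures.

10800000 cells

N(t) = N₀·e^(rt) = 90600 × e^(0.714×6.7) = 90600 × e^4.784.
e^4.784 ≈ 119.56, so N ≈ 90600 × 119.56 = 1.083194×10^7.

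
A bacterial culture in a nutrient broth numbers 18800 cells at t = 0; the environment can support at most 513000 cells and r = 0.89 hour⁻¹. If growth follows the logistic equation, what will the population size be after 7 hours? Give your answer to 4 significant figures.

487700 cells

A = (K − N₀)/N₀ = (513000 − 18800)/18800 = 26.287.
N(t) = K/(1 + A·e^(−rt)) = 513000/(1 + 26.287×e^(−0.89×7)).
e^(−6.23) = 0.0019695; denominator = 1 + 26.287×0.0019695 = 1.0518.
N = 513000/1.0518 = 487749.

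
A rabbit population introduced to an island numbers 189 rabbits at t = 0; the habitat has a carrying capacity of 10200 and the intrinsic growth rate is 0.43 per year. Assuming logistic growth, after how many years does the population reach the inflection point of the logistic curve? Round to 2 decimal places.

Logistic growth is fastest at N = K/2 = 5100.
A = (K − N₀)/N₀ = 52.968. Set K/(1 + A·e^(−rt)) = K/2 → A·e^(−rt) = 1.
e^(−0.43t) = 1/52.968 = 0.0188792, so t = ln(52.968)/0.43 = 3.9697/0.43 = 9.2318.

9.23 years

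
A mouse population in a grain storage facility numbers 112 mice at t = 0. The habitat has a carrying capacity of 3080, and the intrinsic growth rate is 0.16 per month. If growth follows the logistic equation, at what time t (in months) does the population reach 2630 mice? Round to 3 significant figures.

31.5 months

A = (K − N₀)/N₀ = (3080 − 112)/112 = 26.5.
Solve 3080/(1 + 26.5·e^(−0.16t)) = 2630: 1 + 26.5·e^(−0.16t) = 1.1711, so e^(−0.16t) = 0.0064567.
−0.16·t = ln(0.0064567) = -5.0426, so t = 5.0426/0.16 = 31.516.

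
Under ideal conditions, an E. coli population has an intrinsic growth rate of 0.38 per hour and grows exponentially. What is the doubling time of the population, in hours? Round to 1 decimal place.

1.8 hours

Doubling time t_d = ln(2)/r = 0.6931/0.38 = 1.8241.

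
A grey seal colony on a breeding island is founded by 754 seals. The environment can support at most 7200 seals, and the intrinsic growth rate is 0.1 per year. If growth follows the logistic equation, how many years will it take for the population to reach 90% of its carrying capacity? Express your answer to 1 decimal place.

A = (K − N₀)/N₀ = (7200 − 754)/754 = 8.5491.
Solve 7200/(1 + 8.5491·e^(−0.1t)) = 6480: 1 + 8.5491·e^(−0.1t) = 1.1111, so e^(−0.1t) = 0.0129969.
−0.1·t = ln(0.0129969) = -4.343, so t = 4.343/0.1 = 43.43.

43.4 years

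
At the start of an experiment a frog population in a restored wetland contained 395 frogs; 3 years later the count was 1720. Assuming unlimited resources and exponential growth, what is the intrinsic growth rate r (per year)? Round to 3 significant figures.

From N(t) = N₀·e^(rt): e^(r·3) = 1720/395 = 4.3544.
r·3 = ln(4.3544) = 1.4712, so r = 1.4712/3 = 0.4904.

0.490 per year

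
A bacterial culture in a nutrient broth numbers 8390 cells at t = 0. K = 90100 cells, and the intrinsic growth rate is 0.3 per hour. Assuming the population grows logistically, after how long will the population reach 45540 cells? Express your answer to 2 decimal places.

7.66 hours

A = (K − N₀)/N₀ = (90100 − 8390)/8390 = 9.739.
Solve 90100/(1 + 9.739·e^(−0.3t)) = 45540: 1 + 9.739·e^(−0.3t) = 1.9785, so e^(−0.3t) = 0.100471.
−0.3·t = ln(0.100471) = -2.2979, so t = 2.2979/0.3 = 7.6596.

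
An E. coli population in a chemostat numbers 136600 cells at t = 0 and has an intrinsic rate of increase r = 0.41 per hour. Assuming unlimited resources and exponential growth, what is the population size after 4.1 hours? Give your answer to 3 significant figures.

734000 cells

N(t) = N₀·e^(rt) = 136600 × e^(0.41×4.1) = 136600 × e^1.681.
e^1.681 ≈ 5.3709, so N ≈ 136600 × 5.3709 = 733668.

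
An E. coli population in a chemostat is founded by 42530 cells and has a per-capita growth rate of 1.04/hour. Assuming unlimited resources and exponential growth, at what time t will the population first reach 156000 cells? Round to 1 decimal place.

Set N₀·e^(rt) = 156000: e^(1.04·t) = 156000/42530 = 3.668.
1.04·t = ln(3.668) = 1.2996, so t = 1.2996/1.04 = 1.2497.

1.2 hours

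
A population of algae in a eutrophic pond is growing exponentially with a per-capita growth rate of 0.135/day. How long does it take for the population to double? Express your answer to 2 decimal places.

5.13 days

Doubling time t_d = ln(2)/r = 0.6931/0.135 = 5.1344.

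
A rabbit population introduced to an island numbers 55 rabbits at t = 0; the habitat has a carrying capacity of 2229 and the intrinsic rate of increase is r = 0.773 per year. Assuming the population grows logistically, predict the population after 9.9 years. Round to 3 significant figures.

A = (K − N₀)/N₀ = (2229 − 55)/55 = 39.527.
N(t) = K/(1 + A·e^(−rt)) = 2229/(1 + 39.527×e^(−0.773×9.9)).
e^(−7.653) = 0.00047476; denominator = 1 + 39.527×0.00047476 = 1.0188.
N = 2229/1.0188 = 2187.94.

2190 rabbits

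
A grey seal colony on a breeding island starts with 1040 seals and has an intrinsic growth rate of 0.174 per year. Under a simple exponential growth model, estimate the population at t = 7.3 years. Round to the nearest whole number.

N(t) = N₀·e^(rt) = 1040 × e^(0.174×7.3) = 1040 × e^1.27.
e^1.27 ≈ 3.5616, so N ≈ 1040 × 3.5616 = 3704.03.

3704 seals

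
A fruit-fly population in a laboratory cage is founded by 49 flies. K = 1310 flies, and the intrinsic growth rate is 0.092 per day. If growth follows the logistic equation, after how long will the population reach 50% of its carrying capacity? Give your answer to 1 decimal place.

A = (K − N₀)/N₀ = (1310 − 49)/49 = 25.735.
Solve 1310/(1 + 25.735·e^(−0.092t)) = 655: 1 + 25.735·e^(−0.092t) = 2, so e^(−0.092t) = 0.038858.
−0.092·t = ln(0.038858) = -3.2478, so t = 3.2478/0.092 = 35.303.

35.3 days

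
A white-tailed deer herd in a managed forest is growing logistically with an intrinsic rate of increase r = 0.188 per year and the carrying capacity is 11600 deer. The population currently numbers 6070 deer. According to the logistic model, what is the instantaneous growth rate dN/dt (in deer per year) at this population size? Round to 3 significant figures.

544 deer per year

dN/dt = rN(1 − N/K) = 0.188 × 6070 × (1 − 6070/11600).
1 − 6070/11600 = 0.47672; dN/dt = 0.188 × 6070 × 0.47672 = 544.02.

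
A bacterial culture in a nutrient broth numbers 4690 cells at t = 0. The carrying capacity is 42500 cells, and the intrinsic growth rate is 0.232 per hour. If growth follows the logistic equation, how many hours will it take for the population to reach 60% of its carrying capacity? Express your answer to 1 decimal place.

A = (K − N₀)/N₀ = (42500 − 4690)/4690 = 8.0618.
Solve 42500/(1 + 8.0618·e^(−0.232t)) = 25500: 1 + 8.0618·e^(−0.232t) = 1.6667, so e^(−0.232t) = 0.0826942.
−0.232·t = ln(0.0826942) = -2.4926, so t = 2.4926/0.232 = 10.744.

10.7 hours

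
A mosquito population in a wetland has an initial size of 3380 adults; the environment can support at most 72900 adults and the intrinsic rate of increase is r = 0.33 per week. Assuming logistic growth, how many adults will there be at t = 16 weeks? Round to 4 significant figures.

65990 adults

A = (K − N₀)/N₀ = (72900 − 3380)/3380 = 20.568.
N(t) = K/(1 + A·e^(−rt)) = 72900/(1 + 20.568×e^(−0.33×16)).
e^(−5.28) = 0.0050924; denominator = 1 + 20.568×0.0050924 = 1.1047.
N = 72900/1.1047 = 65988.3.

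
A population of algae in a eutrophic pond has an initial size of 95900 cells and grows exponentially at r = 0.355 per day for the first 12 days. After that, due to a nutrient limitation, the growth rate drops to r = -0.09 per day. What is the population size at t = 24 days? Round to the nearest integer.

2306084 cells

Phase 1: N(12) = 95900·e^(0.355×12) = 95900·e^4.26 = 6.790677×10^6.
Phase 2 runs for 24 − 12 = 12 days at r = -0.09.
N(24) = 6.790677×10^6·e^(-0.09×12) = 6.790677×10^6·e^-1.08 = 2.306084×10^6.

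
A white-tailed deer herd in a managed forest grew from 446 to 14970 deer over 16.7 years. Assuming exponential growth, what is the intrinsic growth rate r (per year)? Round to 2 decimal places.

From N(t) = N₀·e^(rt): e^(r·16.7) = 14970/446 = 33.565.
r·16.7 = ln(33.565) = 3.5135, so r = 3.5135/16.7 = 0.21039.

0.21 per year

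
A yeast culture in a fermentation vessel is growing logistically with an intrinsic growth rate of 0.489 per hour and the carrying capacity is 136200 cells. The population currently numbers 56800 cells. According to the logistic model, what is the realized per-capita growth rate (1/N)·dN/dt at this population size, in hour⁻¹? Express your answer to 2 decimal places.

0.29 per hour

(1/N)·dN/dt = r(1 − N/K) = 0.489 × (1 − 56800/136200).
= 0.489 × 0.58297 = 0.28507.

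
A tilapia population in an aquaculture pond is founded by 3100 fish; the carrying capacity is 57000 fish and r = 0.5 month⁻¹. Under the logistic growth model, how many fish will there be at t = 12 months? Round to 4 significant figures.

54640 fish

A = (K − N₀)/N₀ = (57000 − 3100)/3100 = 17.387.
N(t) = K/(1 + A·e^(−rt)) = 57000/(1 + 17.387×e^(−0.5×12)).
e^(−6) = 0.0024788; denominator = 1 + 17.387×0.0024788 = 1.0431.
N = 57000/1.0431 = 54644.9.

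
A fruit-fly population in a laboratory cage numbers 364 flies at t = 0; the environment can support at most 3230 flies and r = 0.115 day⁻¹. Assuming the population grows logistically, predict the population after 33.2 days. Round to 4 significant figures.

2754 flies

A = (K − N₀)/N₀ = (3230 − 364)/364 = 7.8736.
N(t) = K/(1 + A·e^(−rt)) = 3230/(1 + 7.8736×e^(−0.115×33.2)).
e^(−3.818) = 0.021972; denominator = 1 + 7.8736×0.021972 = 1.173.
N = 3230/1.173 = 2753.63.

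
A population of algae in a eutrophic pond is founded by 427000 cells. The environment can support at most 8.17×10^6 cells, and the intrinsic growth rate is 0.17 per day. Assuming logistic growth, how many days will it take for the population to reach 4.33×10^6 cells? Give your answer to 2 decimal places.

A = (K − N₀)/N₀ = (8.17×10^6 − 427000)/427000 = 18.133.
Solve 8.17×10^6/(1 + 18.133·e^(−0.17t)) = 4.33×10^6: 1 + 18.133·e^(−0.17t) = 1.8868, so e^(−0.17t) = 0.048906.
−0.17·t = ln(0.048906) = -3.0179, so t = 3.0179/0.17 = 17.752.

17.75 days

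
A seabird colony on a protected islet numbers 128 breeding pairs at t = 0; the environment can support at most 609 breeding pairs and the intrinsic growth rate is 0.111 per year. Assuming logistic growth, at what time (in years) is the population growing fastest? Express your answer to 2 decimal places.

Logistic growth is fastest at N = K/2 = 304.5.
A = (K − N₀)/N₀ = 3.7578. Set K/(1 + A·e^(−rt)) = K/2 → A·e^(−rt) = 1.
e^(−0.111t) = 1/3.7578 = 0.266112, so t = ln(3.7578)/0.111 = 1.3238/0.111 = 11.926.

11.93 years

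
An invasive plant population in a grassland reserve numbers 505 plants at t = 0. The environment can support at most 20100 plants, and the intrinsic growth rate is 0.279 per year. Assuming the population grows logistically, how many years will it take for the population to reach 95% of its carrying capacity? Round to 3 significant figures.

23.7 years

A = (K − N₀)/N₀ = (20100 − 505)/505 = 38.802.
Solve 20100/(1 + 38.802·e^(−0.279t)) = 19095: 1 + 38.802·e^(−0.279t) = 1.0526, so e^(−0.279t) = 0.00135641.
−0.279·t = ln(0.00135641) = -6.6029, so t = 6.6029/0.279 = 23.666.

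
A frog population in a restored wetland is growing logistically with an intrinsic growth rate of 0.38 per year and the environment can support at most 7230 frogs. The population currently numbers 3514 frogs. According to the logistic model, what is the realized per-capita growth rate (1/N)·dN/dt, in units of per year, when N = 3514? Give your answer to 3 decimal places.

0.195 per year

(1/N)·dN/dt = r(1 − N/K) = 0.38 × (1 − 3514/7230).
= 0.38 × 0.51397 = 0.19531.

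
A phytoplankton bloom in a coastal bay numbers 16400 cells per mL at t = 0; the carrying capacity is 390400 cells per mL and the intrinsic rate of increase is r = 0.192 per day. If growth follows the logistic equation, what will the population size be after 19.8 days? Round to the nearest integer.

258655 cells per mL

A = (K − N₀)/N₀ = (390400 − 16400)/16400 = 22.805.
N(t) = K/(1 + A·e^(−rt)) = 390400/(1 + 22.805×e^(−0.192×19.8)).
e^(−3.802) = 0.022335; denominator = 1 + 22.805×0.022335 = 1.5093.
N = 390400/1.5093 = 258655.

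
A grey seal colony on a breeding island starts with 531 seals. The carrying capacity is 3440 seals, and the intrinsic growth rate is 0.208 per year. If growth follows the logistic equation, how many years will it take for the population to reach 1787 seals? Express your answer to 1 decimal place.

A = (K − N₀)/N₀ = (3440 − 531)/531 = 5.4783.
Solve 3440/(1 + 5.4783·e^(−0.208t)) = 1787: 1 + 5.4783·e^(−0.208t) = 1.925, so e^(−0.208t) = 0.168849.
−0.208·t = ln(0.168849) = -1.7787, so t = 1.7787/0.208 = 8.5517.

8.6 years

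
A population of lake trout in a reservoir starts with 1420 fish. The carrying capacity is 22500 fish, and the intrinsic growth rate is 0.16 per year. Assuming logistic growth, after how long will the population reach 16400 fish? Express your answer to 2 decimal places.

23.04 years

A = (K − N₀)/N₀ = (22500 − 1420)/1420 = 14.845.
Solve 22500/(1 + 14.845·e^(−0.16t)) = 16400: 1 + 14.845·e^(−0.16t) = 1.372, so e^(−0.16t) = 0.0250555.
−0.16·t = ln(0.0250555) = -3.6867, so t = 3.6867/0.16 = 23.042.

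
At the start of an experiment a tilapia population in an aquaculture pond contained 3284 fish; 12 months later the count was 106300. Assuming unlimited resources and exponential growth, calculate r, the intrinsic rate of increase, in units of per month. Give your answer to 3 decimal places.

0.290 per month

From N(t) = N₀·e^(rt): e^(r·12) = 106300/3284 = 32.369.
r·12 = ln(32.369) = 3.4772, so r = 3.4772/12 = 0.28977.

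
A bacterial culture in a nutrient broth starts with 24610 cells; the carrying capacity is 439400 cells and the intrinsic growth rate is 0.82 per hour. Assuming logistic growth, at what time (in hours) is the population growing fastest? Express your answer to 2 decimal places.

3.44 hours

Logistic growth is fastest at N = K/2 = 219700.
A = (K − N₀)/N₀ = 16.855. Set K/(1 + A·e^(−rt)) = K/2 → A·e^(−rt) = 1.
e^(−0.82t) = 1/16.855 = 0.0593312, so t = ln(16.855)/0.82 = 2.8246/0.82 = 3.4447.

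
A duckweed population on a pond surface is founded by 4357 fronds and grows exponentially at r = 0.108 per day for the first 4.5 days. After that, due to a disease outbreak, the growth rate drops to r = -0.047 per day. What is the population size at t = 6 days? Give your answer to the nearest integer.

6601 fronds

Phase 1: N(4.5) = 4357·e^(0.108×4.5) = 4357·e^0.486 = 7083.61.
Phase 2 runs for 6 − 4.5 = 1.5 days at r = -0.047.
N(6) = 7083.61·e^(-0.047×1.5) = 7083.61·e^-0.0705 = 6601.41.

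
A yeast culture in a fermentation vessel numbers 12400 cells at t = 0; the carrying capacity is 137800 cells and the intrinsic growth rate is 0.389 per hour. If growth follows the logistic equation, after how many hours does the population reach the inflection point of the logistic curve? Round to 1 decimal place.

Logistic growth is fastest at N = K/2 = 68900.
A = (K − N₀)/N₀ = 10.113. Set K/(1 + A·e^(−rt)) = K/2 → A·e^(−rt) = 1.
e^(−0.389t) = 1/10.113 = 0.0988836, so t = ln(10.113)/0.389 = 2.3138/0.389 = 5.9481.

5.9 hours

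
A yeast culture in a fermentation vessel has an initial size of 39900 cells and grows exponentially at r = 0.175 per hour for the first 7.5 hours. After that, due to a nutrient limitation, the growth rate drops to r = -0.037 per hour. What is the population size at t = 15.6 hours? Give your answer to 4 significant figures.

Phase 1: N(7.5) = 39900·e^(0.175×7.5) = 39900·e^1.312 = 148246.
Phase 2 runs for 15.6 − 7.5 = 8.1 hours at r = -0.037.
N(15.6) = 148246·e^(-0.037×8.1) = 148246·e^-0.2997 = 109857.

109900 cells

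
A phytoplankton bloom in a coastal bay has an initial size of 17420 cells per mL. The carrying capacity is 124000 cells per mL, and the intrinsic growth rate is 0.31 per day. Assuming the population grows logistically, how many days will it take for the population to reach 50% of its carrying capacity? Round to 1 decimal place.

A = (K − N₀)/N₀ = (124000 − 17420)/17420 = 6.1183.
Solve 124000/(1 + 6.1183·e^(−0.31t)) = 62000: 1 + 6.1183·e^(−0.31t) = 2, so e^(−0.31t) = 0.163445.
−0.31·t = ln(0.163445) = -1.8113, so t = 1.8113/0.31 = 5.8428.

5.8 days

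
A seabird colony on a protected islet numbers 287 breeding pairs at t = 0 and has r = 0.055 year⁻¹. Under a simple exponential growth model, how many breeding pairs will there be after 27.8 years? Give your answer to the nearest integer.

1324 breeding pairs

N(t) = N₀·e^(rt) = 287 × e^(0.055×27.8) = 287 × e^1.529.
e^1.529 ≈ 4.6136, so N ≈ 287 × 4.6136 = 1324.09.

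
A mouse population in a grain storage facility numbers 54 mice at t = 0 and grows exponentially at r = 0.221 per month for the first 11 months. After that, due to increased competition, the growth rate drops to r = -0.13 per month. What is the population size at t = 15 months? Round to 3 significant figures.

365 mice

Phase 1: N(11) = 54·e^(0.221×11) = 54·e^2.431 = 613.993.
Phase 2 runs for 15 − 11 = 4 months at r = -0.13.
N(15) = 613.993·e^(-0.13×4) = 613.993·e^-0.52 = 365.032.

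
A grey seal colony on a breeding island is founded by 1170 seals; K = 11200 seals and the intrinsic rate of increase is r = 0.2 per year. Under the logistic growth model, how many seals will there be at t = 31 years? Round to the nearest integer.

A = (K − N₀)/N₀ = (11200 − 1170)/1170 = 8.5726.
N(t) = K/(1 + A·e^(−rt)) = 11200/(1 + 8.5726×e^(−0.2×31)).
e^(−6.2) = 0.0020294; denominator = 1 + 8.5726×0.0020294 = 1.0174.
N = 11200/1.0174 = 11008.5.

11008 seals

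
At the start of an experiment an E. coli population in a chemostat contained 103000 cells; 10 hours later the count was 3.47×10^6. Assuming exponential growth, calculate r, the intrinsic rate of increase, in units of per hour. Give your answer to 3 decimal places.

From N(t) = N₀·e^(rt): e^(r·10) = 3.47×10^6/103000 = 33.689.
r·10 = ln(33.689) = 3.5172, so r = 3.5172/10 = 0.35172.

0.352 per hour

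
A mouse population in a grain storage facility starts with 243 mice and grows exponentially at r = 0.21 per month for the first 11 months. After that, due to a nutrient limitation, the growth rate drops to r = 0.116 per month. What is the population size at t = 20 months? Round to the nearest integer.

Phase 1: N(11) = 243·e^(0.21×11) = 243·e^2.31 = 2448.09.
Phase 2 runs for 20 − 11 = 9 months at r = 0.116.
N(20) = 2448.09·e^(0.116×9) = 2448.09·e^1.044 = 6953.92.

6954 mice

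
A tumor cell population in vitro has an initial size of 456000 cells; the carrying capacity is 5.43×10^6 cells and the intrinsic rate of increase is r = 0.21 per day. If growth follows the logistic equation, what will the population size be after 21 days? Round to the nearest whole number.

4794332 cells

A = (K − N₀)/N₀ = (5.43×10^6 − 456000)/456000 = 10.908.
N(t) = K/(1 + A·e^(−rt)) = 5.43×10^6/(1 + 10.908×e^(−0.21×21)).
e^(−4.41) = 0.012155; denominator = 1 + 10.908×0.012155 = 1.1326.
N = 5.43×10^6/1.1326 = 4.794332×10^6.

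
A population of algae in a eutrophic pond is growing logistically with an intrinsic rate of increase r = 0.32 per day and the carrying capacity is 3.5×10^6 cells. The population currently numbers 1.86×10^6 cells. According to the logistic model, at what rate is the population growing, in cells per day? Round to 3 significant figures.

dN/dt = rN(1 − N/K) = 0.32 × 1.86×10^6 × (1 − 1.86×10^6/3.5×10^6).
1 − 1.86×10^6/3.5×10^6 = 0.46857; dN/dt = 0.32 × 1.86×10^6 × 0.46857 = 2.78894×10^5.

279000 cells per day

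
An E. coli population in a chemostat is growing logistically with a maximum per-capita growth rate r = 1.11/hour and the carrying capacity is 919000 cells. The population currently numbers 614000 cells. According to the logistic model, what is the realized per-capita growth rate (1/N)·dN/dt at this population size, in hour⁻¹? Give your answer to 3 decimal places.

(1/N)·dN/dt = r(1 − N/K) = 1.11 × (1 − 614000/919000).
= 1.11 × 0.33188 = 0.36839.

0.368 per hour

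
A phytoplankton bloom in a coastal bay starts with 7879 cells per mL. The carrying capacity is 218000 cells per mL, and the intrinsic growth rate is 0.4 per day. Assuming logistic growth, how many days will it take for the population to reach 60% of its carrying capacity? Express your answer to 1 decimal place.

9.2 days

A = (K − N₀)/N₀ = (218000 − 7879)/7879 = 26.668.
Solve 218000/(1 + 26.668·e^(−0.4t)) = 130800: 1 + 26.668·e^(−0.4t) = 1.6667, so e^(−0.4t) = 0.0249983.
−0.4·t = ln(0.0249983) = -3.6889, so t = 3.6889/0.4 = 9.2224.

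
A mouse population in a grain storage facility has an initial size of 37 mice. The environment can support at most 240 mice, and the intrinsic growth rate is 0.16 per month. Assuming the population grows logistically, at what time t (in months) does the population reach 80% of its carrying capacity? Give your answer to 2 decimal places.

A = (K − N₀)/N₀ = (240 − 37)/37 = 5.4865.
Solve 240/(1 + 5.4865·e^(−0.16t)) = 192: 1 + 5.4865·e^(−0.16t) = 1.25, so e^(−0.16t) = 0.0455665.
−0.16·t = ln(0.0455665) = -3.0886, so t = 3.0886/0.16 = 19.304.

19.30 months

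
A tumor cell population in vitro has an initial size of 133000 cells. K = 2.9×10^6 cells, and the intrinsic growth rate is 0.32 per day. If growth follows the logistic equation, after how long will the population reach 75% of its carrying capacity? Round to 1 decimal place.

A = (K − N₀)/N₀ = (2.9×10^6 − 133000)/133000 = 20.805.
Solve 2.9×10^6/(1 + 20.805·e^(−0.32t)) = 2.175×10^6: 1 + 20.805·e^(−0.32t) = 1.3333, so e^(−0.32t) = 0.0160222.
−0.32·t = ln(0.0160222) = -4.1338, so t = 4.1338/0.32 = 12.918.

12.9 days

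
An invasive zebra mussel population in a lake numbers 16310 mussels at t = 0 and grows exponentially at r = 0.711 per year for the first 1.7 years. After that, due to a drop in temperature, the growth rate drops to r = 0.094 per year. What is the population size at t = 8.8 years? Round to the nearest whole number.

Phase 1: N(1.7) = 16310·e^(0.711×1.7) = 16310·e^1.209 = 54624.3.
Phase 2 runs for 8.8 − 1.7 = 7.1 years at r = 0.094.
N(8.8) = 54624.3·e^(0.094×7.1) = 54624.3·e^0.6674 = 106472.

106472 mussels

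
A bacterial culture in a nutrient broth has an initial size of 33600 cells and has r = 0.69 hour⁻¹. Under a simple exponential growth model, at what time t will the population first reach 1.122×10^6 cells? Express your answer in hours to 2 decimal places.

Set N₀·e^(rt) = 1.122×10^6: e^(0.69·t) = 1.122×10^6/33600 = 33.393.
0.69·t = ln(33.393) = 3.5083, so t = 3.5083/0.69 = 5.0846.

5.08 hours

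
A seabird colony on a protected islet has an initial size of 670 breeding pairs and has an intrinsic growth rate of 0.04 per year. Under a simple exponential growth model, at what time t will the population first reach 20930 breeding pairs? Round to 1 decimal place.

86.0 years

Set N₀·e^(rt) = 20930: e^(0.04·t) = 20930/670 = 31.239.
0.04·t = ln(31.239) = 3.4417, so t = 3.4417/0.04 = 86.042.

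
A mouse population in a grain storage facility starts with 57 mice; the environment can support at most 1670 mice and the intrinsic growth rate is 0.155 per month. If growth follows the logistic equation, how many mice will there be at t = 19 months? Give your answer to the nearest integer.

671 mice

A = (K − N₀)/N₀ = (1670 − 57)/57 = 28.298.
N(t) = K/(1 + A·e^(−rt)) = 1670/(1 + 28.298×e^(−0.155×19)).
e^(−2.945) = 0.052602; denominator = 1 + 28.298×0.052602 = 2.4885.
N = 1670/2.4885 = 671.075.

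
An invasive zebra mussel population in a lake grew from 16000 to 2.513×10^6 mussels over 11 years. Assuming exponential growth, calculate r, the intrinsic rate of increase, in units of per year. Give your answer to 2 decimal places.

0.46 per year

From N(t) = N₀·e^(rt): e^(r·11) = 2.513×10^6/16000 = 157.06.
r·11 = ln(157.06) = 5.0566, so r = 5.0566/11 = 0.45969.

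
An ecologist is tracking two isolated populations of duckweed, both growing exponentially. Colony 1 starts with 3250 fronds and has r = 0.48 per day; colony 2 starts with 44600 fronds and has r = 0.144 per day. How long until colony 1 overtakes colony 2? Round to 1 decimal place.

7.8 days

Set 3250·e^(0.48t) = 44600·e^(0.144t).
e^((0.48 − 0.144)t) = 44600/3250 → e^(0.336·t) = 13.723.
0.336·t = ln(13.723) = 2.6191, so t = 2.6191/0.336 = 7.7949.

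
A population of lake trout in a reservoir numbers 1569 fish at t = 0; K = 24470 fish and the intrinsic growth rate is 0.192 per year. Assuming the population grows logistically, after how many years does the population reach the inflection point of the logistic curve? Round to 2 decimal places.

13.96 years

Logistic growth is fastest at N = K/2 = 12235.
A = (K − N₀)/N₀ = 14.596. Set K/(1 + A·e^(−rt)) = K/2 → A·e^(−rt) = 1.
e^(−0.192t) = 1/14.596 = 0.0685123, so t = ln(14.596)/0.192 = 2.6807/0.192 = 13.962.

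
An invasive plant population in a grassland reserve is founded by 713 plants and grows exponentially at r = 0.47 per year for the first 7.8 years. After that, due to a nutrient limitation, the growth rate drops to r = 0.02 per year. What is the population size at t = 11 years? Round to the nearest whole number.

Phase 1: N(7.8) = 713·e^(0.47×7.8) = 713·e^3.666 = 27874.9.
Phase 2 runs for 11 − 7.8 = 3.2 years at r = 0.02.
N(11) = 27874.9·e^(0.02×3.2) = 27874.9·e^0.064 = 29717.2.

29717 plants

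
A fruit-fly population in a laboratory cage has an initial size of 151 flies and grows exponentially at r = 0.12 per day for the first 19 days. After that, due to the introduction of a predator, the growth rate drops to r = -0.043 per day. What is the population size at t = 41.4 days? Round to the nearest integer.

563 flies

Phase 1: N(19) = 151·e^(0.12×19) = 151·e^2.28 = 1476.28.
Phase 2 runs for 41.4 − 19 = 22.4 days at r = -0.043.
N(41.4) = 1476.28·e^(-0.043×22.4) = 1476.28·e^-0.9632 = 563.451.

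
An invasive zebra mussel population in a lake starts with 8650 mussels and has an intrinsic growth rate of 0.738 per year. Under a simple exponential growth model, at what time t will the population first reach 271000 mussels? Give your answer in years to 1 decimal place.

4.7 years

Set N₀·e^(rt) = 271000: e^(0.738·t) = 271000/8650 = 31.329.
0.738·t = ln(31.329) = 3.4446, so t = 3.4446/0.738 = 4.6674.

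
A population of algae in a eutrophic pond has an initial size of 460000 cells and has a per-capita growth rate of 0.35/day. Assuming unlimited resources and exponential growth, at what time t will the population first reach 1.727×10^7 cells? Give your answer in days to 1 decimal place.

10.4 days

Set N₀·e^(rt) = 1.727×10^7: e^(0.35·t) = 1.727×10^7/460000 = 37.543.
0.35·t = ln(37.543) = 3.6255, so t = 3.6255/0.35 = 10.359.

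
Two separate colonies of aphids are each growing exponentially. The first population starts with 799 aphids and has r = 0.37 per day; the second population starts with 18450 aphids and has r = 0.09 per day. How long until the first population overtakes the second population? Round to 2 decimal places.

11.21 days

Set 799·e^(0.37t) = 18450·e^(0.09t).
e^((0.37 − 0.09)t) = 18450/799 → e^(0.28·t) = 23.091.
0.28·t = ln(23.091) = 3.1395, so t = 3.1395/0.28 = 11.212.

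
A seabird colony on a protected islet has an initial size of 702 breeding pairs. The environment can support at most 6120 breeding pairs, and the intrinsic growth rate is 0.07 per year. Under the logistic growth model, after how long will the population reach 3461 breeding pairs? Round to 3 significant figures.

A = (K − N₀)/N₀ = (6120 − 702)/702 = 7.7179.
Solve 6120/(1 + 7.7179·e^(−0.07t)) = 3461: 1 + 7.7179·e^(−0.07t) = 1.7683, so e^(−0.07t) = 0.0995439.
−0.07·t = ln(0.0995439) = -2.3072, so t = 2.3072/0.07 = 32.959.

33.0 years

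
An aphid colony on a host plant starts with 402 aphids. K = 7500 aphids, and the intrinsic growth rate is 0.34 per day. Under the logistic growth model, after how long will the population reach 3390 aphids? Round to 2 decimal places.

7.88 days

A = (K − N₀)/N₀ = (7500 − 402)/402 = 17.657.
Solve 7500/(1 + 17.657·e^(−0.34t)) = 3390: 1 + 17.657·e^(−0.34t) = 2.2124, so e^(−0.34t) = 0.0686645.
−0.34·t = ln(0.0686645) = -2.6785, so t = 2.6785/0.34 = 7.878.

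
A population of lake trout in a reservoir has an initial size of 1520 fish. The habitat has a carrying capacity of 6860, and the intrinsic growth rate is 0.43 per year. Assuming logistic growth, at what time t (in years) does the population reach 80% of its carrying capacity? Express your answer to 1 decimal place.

6.1 years

A = (K − N₀)/N₀ = (6860 − 1520)/1520 = 3.5132.
Solve 6860/(1 + 3.5132·e^(−0.43t)) = 5488: 1 + 3.5132·e^(−0.43t) = 1.25, so e^(−0.43t) = 0.071161.
−0.43·t = ln(0.071161) = -2.6428, so t = 2.6428/0.43 = 6.1461.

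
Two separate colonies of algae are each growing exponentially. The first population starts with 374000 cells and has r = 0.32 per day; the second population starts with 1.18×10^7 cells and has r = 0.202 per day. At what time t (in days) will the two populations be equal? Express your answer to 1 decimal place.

29.3 days

Set 374000·e^(0.32t) = 1.18×10^7·e^(0.202t).
e^((0.32 − 0.202)t) = 1.18×10^7/374000 → e^(0.118·t) = 31.551.
0.118·t = ln(31.551) = 3.4516, so t = 3.4516/0.118 = 29.251.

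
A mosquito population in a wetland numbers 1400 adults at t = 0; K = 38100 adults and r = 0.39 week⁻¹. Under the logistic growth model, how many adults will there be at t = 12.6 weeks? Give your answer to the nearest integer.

A = (K − N₀)/N₀ = (38100 − 1400)/1400 = 26.214.
N(t) = K/(1 + A·e^(−rt)) = 38100/(1 + 26.214×e^(−0.39×12.6)).
e^(−4.914) = 0.0073431; denominator = 1 + 26.214×0.0073431 = 1.1925.
N = 38100/1.1925 = 31949.9.

31950 adults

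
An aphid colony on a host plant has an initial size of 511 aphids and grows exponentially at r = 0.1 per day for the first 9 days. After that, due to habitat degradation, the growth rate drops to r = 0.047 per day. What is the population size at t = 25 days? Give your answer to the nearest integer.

2666 aphids

Phase 1: N(9) = 511·e^(0.1×9) = 511·e^0.9 = 1256.86.
Phase 2 runs for 25 − 9 = 16 days at r = 0.047.
N(25) = 1256.86·e^(0.047×16) = 1256.86·e^0.752 = 2666.09.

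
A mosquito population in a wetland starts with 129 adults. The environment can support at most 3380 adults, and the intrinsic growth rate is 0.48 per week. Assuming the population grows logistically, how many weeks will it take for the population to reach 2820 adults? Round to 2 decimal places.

A = (K − N₀)/N₀ = (3380 − 129)/129 = 25.202.
Solve 3380/(1 + 25.202·e^(−0.48t)) = 2820: 1 + 25.202·e^(−0.48t) = 1.1986, so e^(−0.48t) = 0.00787974.
−0.48·t = ln(0.00787974) = -4.8435, so t = 4.8435/0.48 = 10.091.

10.09 weeks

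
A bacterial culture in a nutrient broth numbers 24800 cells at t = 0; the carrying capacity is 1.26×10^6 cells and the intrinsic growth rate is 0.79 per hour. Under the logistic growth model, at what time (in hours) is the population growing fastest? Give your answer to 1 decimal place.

Logistic growth is fastest at N = K/2 = 630000.
A = (K − N₀)/N₀ = 49.806. Set K/(1 + A·e^(−rt)) = K/2 → A·e^(−rt) = 1.
e^(−0.79t) = 1/49.806 = 0.0200777, so t = ln(49.806)/0.79 = 3.9081/0.79 = 4.947.

4.9 hours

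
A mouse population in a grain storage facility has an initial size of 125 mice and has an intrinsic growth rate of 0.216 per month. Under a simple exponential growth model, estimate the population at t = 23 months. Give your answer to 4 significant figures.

N(t) = N₀·e^(rt) = 125 × e^(0.216×23) = 125 × e^4.968.
e^4.968 ≈ 143.74, so N ≈ 125 × 143.74 = 17967.4.

17970 mice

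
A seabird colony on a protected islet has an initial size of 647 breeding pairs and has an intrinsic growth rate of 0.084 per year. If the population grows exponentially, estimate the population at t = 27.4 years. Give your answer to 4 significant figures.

6464 breeding pairs

N(t) = N₀·e^(rt) = 647 × e^(0.084×27.4) = 647 × e^2.302.
e^2.302 ≈ 9.9902, so N ≈ 647 × 9.9902 = 6463.63.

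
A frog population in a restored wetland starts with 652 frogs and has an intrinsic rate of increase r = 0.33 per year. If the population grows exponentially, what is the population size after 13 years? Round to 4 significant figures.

N(t) = N₀·e^(rt) = 652 × e^(0.33×13) = 652 × e^4.29.
e^4.29 ≈ 72.966, so N ≈ 652 × 72.966 = 47574.1.

47570 frogs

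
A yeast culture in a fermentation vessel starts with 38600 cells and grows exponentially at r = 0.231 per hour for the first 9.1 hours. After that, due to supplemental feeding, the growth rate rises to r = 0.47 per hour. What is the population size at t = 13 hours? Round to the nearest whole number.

Phase 1: N(9.1) = 38600·e^(0.231×9.1) = 38600·e^2.102 = 315877.
Phase 2 runs for 13 − 9.1 = 3.9 hours at r = 0.47.
N(13) = 315877·e^(0.47×3.9) = 315877·e^1.833 = 1.975056×10^6.

1975056 cells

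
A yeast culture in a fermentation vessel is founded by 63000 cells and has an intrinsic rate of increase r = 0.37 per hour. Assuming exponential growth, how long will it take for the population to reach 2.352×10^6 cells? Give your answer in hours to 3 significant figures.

Set N₀·e^(rt) = 2.352×10^6: e^(0.37·t) = 2.352×10^6/63000 = 37.333.
0.37·t = ln(37.333) = 3.6199, so t = 3.6199/0.37 = 9.7835.

9.78 hours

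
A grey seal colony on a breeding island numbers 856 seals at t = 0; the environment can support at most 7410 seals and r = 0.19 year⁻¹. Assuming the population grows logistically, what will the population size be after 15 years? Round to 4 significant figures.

5136 seals

A = (K − N₀)/N₀ = (7410 − 856)/856 = 7.6565.
N(t) = K/(1 + A·e^(−rt)) = 7410/(1 + 7.6565×e^(−0.19×15)).
e^(−2.85) = 0.057844; denominator = 1 + 7.6565×0.057844 = 1.4429.
N = 7410/1.4429 = 5135.54.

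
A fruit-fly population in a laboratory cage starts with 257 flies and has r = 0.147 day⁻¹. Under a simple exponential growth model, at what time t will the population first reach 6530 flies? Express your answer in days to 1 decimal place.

22.0 days

Set N₀·e^(rt) = 6530: e^(0.147·t) = 6530/257 = 25.409.
0.147·t = ln(25.409) = 3.2351, so t = 3.2351/0.147 = 22.007.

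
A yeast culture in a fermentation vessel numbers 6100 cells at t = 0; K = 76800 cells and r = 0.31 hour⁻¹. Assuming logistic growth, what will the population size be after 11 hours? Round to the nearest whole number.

55533 cells

A = (K − N₀)/N₀ = (76800 − 6100)/6100 = 11.59.
N(t) = K/(1 + A·e^(−rt)) = 76800/(1 + 11.59×e^(−0.31×11)).
e^(−3.41) = 0.033041; denominator = 1 + 11.59×0.033041 = 1.383.
N = 76800/1.383 = 55533.3.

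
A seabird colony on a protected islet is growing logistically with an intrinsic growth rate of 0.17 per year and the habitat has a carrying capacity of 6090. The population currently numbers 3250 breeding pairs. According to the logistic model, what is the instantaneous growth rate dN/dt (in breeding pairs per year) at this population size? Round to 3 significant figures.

dN/dt = rN(1 − N/K) = 0.17 × 3250 × (1 − 3250/6090).
1 − 3250/6090 = 0.46634; dN/dt = 0.17 × 3250 × 0.46634 = 257.65.

258 breeding pairs per year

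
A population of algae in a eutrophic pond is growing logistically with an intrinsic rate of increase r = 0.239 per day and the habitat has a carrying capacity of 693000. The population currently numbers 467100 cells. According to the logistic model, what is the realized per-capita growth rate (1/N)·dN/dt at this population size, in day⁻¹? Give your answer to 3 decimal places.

0.078 per day

(1/N)·dN/dt = r(1 − N/K) = 0.239 × (1 − 467100/693000).
= 0.239 × 0.32597 = 0.077908.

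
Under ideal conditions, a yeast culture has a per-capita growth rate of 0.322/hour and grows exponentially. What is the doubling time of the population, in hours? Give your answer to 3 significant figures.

2.15 hours

Doubling time t_d = ln(2)/r = 0.6931/0.322 = 2.1526.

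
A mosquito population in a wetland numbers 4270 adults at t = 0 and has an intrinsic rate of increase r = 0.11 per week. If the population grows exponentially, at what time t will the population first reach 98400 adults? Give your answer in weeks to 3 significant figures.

28.5 weeks

Set N₀·e^(rt) = 98400: e^(0.11·t) = 98400/4270 = 23.044.
0.11·t = ln(23.044) = 3.1374, so t = 3.1374/0.11 = 28.522.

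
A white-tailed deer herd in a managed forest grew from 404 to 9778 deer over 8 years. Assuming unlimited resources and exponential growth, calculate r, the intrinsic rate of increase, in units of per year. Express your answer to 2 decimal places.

From N(t) = N₀·e^(rt): e^(r·8) = 9778/404 = 24.203.
r·8 = ln(24.203) = 3.1865, so r = 3.1865/8 = 0.39831.

0.40 per year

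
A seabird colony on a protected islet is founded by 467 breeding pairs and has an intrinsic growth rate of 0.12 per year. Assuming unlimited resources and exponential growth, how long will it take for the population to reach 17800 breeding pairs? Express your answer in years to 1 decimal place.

Set N₀·e^(rt) = 17800: e^(0.12·t) = 17800/467 = 38.116.
0.12·t = ln(38.116) = 3.6406, so t = 3.6406/0.12 = 30.339.

30.3 years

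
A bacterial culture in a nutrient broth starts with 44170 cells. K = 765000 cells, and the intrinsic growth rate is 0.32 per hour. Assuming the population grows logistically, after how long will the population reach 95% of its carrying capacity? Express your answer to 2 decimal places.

A = (K − N₀)/N₀ = (765000 − 44170)/44170 = 16.319.
Solve 765000/(1 + 16.319·e^(−0.32t)) = 726750: 1 + 16.319·e^(−0.32t) = 1.0526, so e^(−0.32t) = 0.00322508.
−0.32·t = ln(0.00322508) = -5.7368, so t = 5.7368/0.32 = 17.927.

17.93 hours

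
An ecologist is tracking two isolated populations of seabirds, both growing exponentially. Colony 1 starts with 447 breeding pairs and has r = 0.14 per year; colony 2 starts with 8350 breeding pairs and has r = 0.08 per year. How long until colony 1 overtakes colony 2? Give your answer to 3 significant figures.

Set 447·e^(0.14t) = 8350·e^(0.08t).
e^((0.14 − 0.08)t) = 8350/447 → e^(0.06·t) = 18.68.
0.06·t = ln(18.68) = 2.9275, so t = 2.9275/0.06 = 48.791.

48.8 years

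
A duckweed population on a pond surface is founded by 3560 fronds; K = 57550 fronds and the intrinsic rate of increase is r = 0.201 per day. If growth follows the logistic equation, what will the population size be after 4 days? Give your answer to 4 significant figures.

A = (K − N₀)/N₀ = (57550 − 3560)/3560 = 15.166.
N(t) = K/(1 + A·e^(−rt)) = 57550/(1 + 15.166×e^(−0.201×4)).
e^(−0.804) = 0.44754; denominator = 1 + 15.166×0.44754 = 7.7872.
N = 57550/7.7872 = 7390.33.

7390 fronds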